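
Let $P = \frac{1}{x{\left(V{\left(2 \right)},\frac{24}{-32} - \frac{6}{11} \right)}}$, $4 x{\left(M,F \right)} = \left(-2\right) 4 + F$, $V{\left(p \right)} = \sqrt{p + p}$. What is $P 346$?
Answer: $- \frac{60896}{409} \approx -148.89$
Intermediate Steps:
$V{\left(p \right)} = \sqrt{2} \sqrt{p}$ ($V{\left(p \right)} = \sqrt{2 p} = \sqrt{2} \sqrt{p}$)
$x{\left(M,F \right)} = -2 + \frac{F}{4}$ ($x{\left(M,F \right)} = \frac{\left(-2\right) 4 + F}{4} = \frac{-8 + F}{4} = -2 + \frac{F}{4}$)
$P = - \frac{176}{409}$ ($P = \frac{1}{-2 + \frac{\frac{24}{-32} - \frac{6}{11}}{4}} = \frac{1}{-2 + \frac{24 \left(- \frac{1}{32}\right) - \frac{6}{11}}{4}} = \frac{1}{-2 + \frac{- \frac{3}{4} - \frac{6}{11}}{4}} = \frac{1}{-2 + \frac{1}{4} \left(- \frac{57}{44}\right)} = \frac{1}{-2 - \frac{57}{176}} = \frac{1}{- \frac{409}{176}} = - \frac{176}{409} \approx -0.43032$)
$P 346 = \left(- \frac{176}{409}\right) 346 = - \frac{60896}{409}$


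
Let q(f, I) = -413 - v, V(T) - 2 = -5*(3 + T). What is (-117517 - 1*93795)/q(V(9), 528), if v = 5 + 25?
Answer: 211312/443 ≈ 477.00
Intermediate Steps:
v = 30
V(T) = -13 - 5*T (V(T) = 2 - 5*(3 + T) = 2 + (-15 - 5*T) = -13 - 5*T)
q(f, I) = -443 (q(f, I) = -413 - 1*30 = -413 - 30 = -443)
(-117517 - 1*93795)/q(V(9), 528) = (-117517 - 1*93795)/(-443) = (-117517 - 93795)*(-1/443) = -211312*(-1/443) = 211312/443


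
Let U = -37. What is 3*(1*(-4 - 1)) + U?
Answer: -52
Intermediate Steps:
3*(1*(-4 - 1)) + U = 3*(1*(-4 - 1)) - 37 = 3*(1*(-5)) - 37 = 3*(-5) - 37 = -15 - 37 = -52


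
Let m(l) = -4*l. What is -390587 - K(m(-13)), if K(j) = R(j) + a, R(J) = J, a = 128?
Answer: -390767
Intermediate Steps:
K(j) = 128 + j (K(j) = j + 128 = 128 + j)
-390587 - K(m(-13)) = -390587 - (128 - 4*(-13)) = -390587 - (128 + 52) = -390587 - 1*180 = -390587 - 180 = -390767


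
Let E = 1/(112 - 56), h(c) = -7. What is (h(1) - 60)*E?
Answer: -67/56 ≈ -1.1964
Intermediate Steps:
E = 1/56 ≈ 0.017857
(h(1) - 60)*E = (-7 - 60)*(1/56) = -67*1/56 = -67/56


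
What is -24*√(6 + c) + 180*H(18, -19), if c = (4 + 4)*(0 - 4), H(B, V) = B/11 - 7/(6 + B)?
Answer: 5325/22 - 24*I*√26 ≈ 242.05 - 122.38*I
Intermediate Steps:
H(B, V) = -7/(6 + B) + B/11 (H(B, V) = B*(1/11) - 7/(6 + B) = B/11 - 7/(6 + B) = -7/(6 + B) + B/11)
c = -32 (c = 8*(-4) = -32)
-24*√(6 + c) + 180*H(18, -19) = -24*√(6 - 32) + 180*((-77 + 18² + 6*18)/(11*(6 + 18))) = -24*I*√26 + 180*((1/11)*(-77 + 324 + 108)/24) = -24*I*√26 + 180*((1/11)*(1/24)*355) = -24*I*√26 + 180*(355/264) = -24*I*√26 + 5325/22 = 5325/22 - 24*I*√26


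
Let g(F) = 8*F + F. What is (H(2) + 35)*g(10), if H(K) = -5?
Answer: 2700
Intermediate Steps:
g(F) = 9*F
(H(2) + 35)*g(10) = (-5 + 35)*(9*10) = 30*90 = 2700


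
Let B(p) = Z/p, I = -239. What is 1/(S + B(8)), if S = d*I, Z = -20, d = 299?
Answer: -2/142927 ≈ -1.3993e-5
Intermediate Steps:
S = -71461 (S = 299*(-239) = -71461)
B(p) = -20/p
1/(S + B(8)) = 1/(-71461 - 20/8) = 1/(-71461 - 20*1/8) = 1/(-71461 - 5/2) = 1/(-142927/2) = -2/142927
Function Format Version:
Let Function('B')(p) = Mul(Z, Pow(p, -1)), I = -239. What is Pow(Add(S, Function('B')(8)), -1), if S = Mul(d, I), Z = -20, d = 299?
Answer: Rational(-2, 142927) ≈ -1.3993e-5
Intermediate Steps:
S = -71461 (S = Mul(299, -239) = -71461)
Function('B')(p) = Mul(-20, Pow(p, -1))
Pow(Add(S, Function('B')(8)), -1) = Pow(Add(-71461, Mul(-20, Pow(8, -1))), -1) = Pow(Add(-71461, Mul(-20, Rational(1, 8))), -1) = Pow(Add(-71461, Rational(-5, 2)), -1) = Pow(Rational(-142927, 2), -1) = Rational(-2, 142927)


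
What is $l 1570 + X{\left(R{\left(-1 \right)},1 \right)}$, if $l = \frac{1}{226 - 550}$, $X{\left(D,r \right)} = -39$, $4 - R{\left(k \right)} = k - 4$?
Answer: $- \frac{7103}{162} \approx -43.846$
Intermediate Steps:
$R{\left(k \right)} = 8 - k$ ($R{\left(k \right)} = 4 - \left(k - 4\right) = 4 - \left(-4 + k\right) = 8 - k$)
$l = - \frac{1}{324}$ ($l = \frac{1}{-324} = - \frac{1}{324} \approx -0.0030864$)
$l 1570 + X{\left(R{\left(-1 \right)},1 \right)} = \left(- \frac{1}{324}\right) 1570 - 39 = - \frac{785}{162} - 39 = - \frac{7103}{162}$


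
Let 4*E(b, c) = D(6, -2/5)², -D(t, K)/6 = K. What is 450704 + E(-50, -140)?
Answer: 11267636/25 ≈ 4.5071e+5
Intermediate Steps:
D(t, K) = -6*K
E(b, c) = 36/25 (E(b, c) = (-(-12)/5)²/4 = (-6*(-⅖))²/4 = (12/5)²/4 = (¼)*(144/25) = 36/25)
450704 + E(-50, -140) = 450704 + 36/25 = 11267636/25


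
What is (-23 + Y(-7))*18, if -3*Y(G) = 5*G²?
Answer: -1884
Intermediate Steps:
Y(G) = -5*G²/3
(-23 + Y(-7))*18 = (-23 - 5/3*(-7)²)*18 = (-23 - 5/3*49)*18 = (-23 - 245/3)*18 = -314/3*18 = -1884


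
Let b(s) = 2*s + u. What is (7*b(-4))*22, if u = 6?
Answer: -308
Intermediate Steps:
b(s) = 6 + 2*s (b(s) = 2*s + 6 = 6 + 2*s)
(7*b(-4))*22 = (7*(6 + 2*(-4)))*22 = (7*(6 - 8))*22 = (7*(-2))*22 = -14*22 = -308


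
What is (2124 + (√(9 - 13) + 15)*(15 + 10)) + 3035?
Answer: 5534 + 50*I ≈ 5534.0 + 50.0*I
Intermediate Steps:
(2124 + (√(9 - 13) + 15)*(15 + 10)) + 3035 = (2124 + (√(-4) + 15)*25) + 3035 = (2124 + (2*I + 15)*25) + 3035 = (2124 + (15 + 2*I)*25) + 3035 = (2124 + (375 + 50*I)) + 3035 = (2499 + 50*I) + 3035 = 5534 + 50*I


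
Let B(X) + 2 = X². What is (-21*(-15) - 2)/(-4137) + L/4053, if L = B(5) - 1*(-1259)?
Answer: 192145/798441 ≈ 0.24065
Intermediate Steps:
B(X) = -2 + X²
L = 1282 (L = (-2 + 5²) - 1*(-1259) = (-2 + 25) + 1259 = 23 + 1259 = 1282)
(-21*(-15) - 2)/(-4137) + L/4053 = (-21*(-15) - 2)/(-4137) + 1282/4053 = (315 - 2)*(-1/4137) + 1282*(1/4053) = 313*(-1/4137) + 1282/4053 = -313/4137 + 1282/4053 = 192145/798441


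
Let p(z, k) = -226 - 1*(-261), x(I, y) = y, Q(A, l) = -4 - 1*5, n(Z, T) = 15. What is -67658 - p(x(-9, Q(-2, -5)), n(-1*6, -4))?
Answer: -67693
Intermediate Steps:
Q(A, l) = -9 (Q(A, l) = -4 - 5 = -9)
p(z, k) = 35 (p(z, k) = -226 + 261 = 35)
-67658 - p(x(-9, Q(-2, -5)), n(-1*6, -4)) = -67658 - 1*35 = -67658 - 35 = -67693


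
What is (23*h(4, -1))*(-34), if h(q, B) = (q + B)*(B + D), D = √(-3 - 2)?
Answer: 2346 - 2346*I*√5 ≈ 2346.0 - 5245.8*I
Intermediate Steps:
D = I*√5 (D = √(-5) = I*√5 ≈ 2.2361*I)
h(q, B) = (B + q)*(B + I*√5) (h(q, B) = (q + B)*(B + I*√5) = (B + q)*(B + I*√5))
(23*h(4, -1))*(-34) = (23*((-1)² - 1*4 + I*(-1)*√5 + I*4*√5))*(-34) = (23*(1 - 4 - I*√5 + 4*I*√5))*(-34) = (23*(-3 + 3*I*√5))*(-34) = (-69 + 69*I*√5)*(-34) = 2346 - 2346*I*√5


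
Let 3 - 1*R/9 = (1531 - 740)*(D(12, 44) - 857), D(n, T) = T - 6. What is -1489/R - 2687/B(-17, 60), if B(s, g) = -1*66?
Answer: 2611070497/64135368 ≈ 40.712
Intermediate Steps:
D(n, T) = -6 + T
B(s, g) = -66
R = 5830488 (R = 27 - 9*(1531 - 740)*((-6 + 44) - 857) = 27 - 7119*(38 - 857) = 27 - 7119*(-819) = 27 - 9*(-647829) = 27 + 5830461 = 5830488)
-1489/R - 2687/B(-17, 60) = -1489/5830488 - 2687/(-66) = -1489*1/5830488 - 2687*(-1/66) = -1489/5830488 + 2687/66 = 2611070497/64135368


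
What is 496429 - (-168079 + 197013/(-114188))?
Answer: 75879036517/114188 ≈ 6.6451e+5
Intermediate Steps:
496429 - (-168079 + 197013/(-114188)) = 496429 - (-168079 + 197013*(-1/114188)) = 496429 - (-168079 - 197013/114188) = 496429 - 1*(-19192801865/114188) = 496429 + 19192801865/114188 = 75879036517/114188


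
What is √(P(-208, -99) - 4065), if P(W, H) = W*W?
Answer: √39199 ≈ 197.99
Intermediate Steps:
P(W, H) = W²
√(P(-208, -99) - 4065) = √((-208)² - 4065) = √(43264 - 4065) = √39199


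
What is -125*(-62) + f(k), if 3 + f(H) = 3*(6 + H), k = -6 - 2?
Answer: 7741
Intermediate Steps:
k = -8
f(H) = 15 + 3*H (f(H) = -3 + 3*(6 + H) = -3 + (18 + 3*H) = 15 + 3*H)
-125*(-62) + f(k) = -125*(-62) + (15 + 3*(-8)) = 7750 + (15 - 24) = 7750 - 9 = 7741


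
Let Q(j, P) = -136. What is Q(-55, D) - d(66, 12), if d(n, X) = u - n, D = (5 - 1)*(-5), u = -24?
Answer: -46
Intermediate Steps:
D = -20 (D = 4*(-5) = -20)
d(n, X) = -24 - n
Q(-55, D) - d(66, 12) = -136 - (-24 - 1*66) = -136 - (-24 - 66) = -136 - 1*(-90) = -136 + 90 = -46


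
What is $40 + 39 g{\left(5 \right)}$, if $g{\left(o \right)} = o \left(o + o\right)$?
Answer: $1990$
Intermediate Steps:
$g{\left(o \right)} = 2 o^{2}$ ($g{\left(o \right)} = o 2 o = 2 o^{2}$)
$40 + 39 g{\left(5 \right)} = 40 + 39 \cdot 2 \cdot 5^{2} = 40 + 39 \cdot 2 \cdot 25 = 40 + 39 \cdot 50 = 40 + 1950 = 1990$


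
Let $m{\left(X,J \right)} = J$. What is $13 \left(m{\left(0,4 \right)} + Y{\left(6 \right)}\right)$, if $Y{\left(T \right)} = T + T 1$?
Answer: $208$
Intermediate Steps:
$Y{\left(T \right)} = 2 T$ ($Y{\left(T \right)} = T + T = 2 T$)
$13 \left(m{\left(0,4 \right)} + Y{\left(6 \right)}\right) = 13 \left(4 + 2 \cdot 6\right) = 13 \left(4 + 12\right) = 13 \cdot 16 = 208$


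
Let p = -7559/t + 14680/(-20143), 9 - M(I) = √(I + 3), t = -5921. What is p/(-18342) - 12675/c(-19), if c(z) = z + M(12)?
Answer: 6161711333678659/4132114192138 - 2535*√15/17 ≈ 913.65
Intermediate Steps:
M(I) = 9 - √(3 + I) (M(I) = 9 - √(I + 3) = 9 - √(3 + I))
p = 65340657/119266703 (p = -7559/(-5921) + 14680/(-20143) = -7559*(-1/5921) + 14680*(-1/20143) = 7559/5921 - 14680/20143 = 65340657/119266703 ≈ 0.54785)
c(z) = 9 + z - √15 (c(z) = z + (9 - √(3 + 12)) = z + (9 - √15) = 9 + z - √15)
p/(-18342) - 12675/c(-19) = (65340657/119266703)/(-18342) - 12675/(9 - 19 - √15) = (65340657/119266703)*(-1/18342) - 12675/(-10 - √15) = -7260073/243065540714 - 12675/(-10 - √15)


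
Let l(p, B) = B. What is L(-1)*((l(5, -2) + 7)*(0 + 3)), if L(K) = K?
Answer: -15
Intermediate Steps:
L(-1)*((l(5, -2) + 7)*(0 + 3)) = -(-2 + 7)*(0 + 3) = -5*3 = -1*15 = -15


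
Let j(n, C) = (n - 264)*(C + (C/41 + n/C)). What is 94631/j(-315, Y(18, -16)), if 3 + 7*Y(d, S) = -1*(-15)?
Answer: 15519484/17281413 ≈ 0.89804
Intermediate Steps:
Y(d, S) = 12/7 (Y(d, S) = -3/7 + (-1*(-15))/7 = -3/7 + (⅐)*15 = -3/7 + 15/7 = 12/7)
j(n, C) = (-264 + n)*(42*C/41 + n/C) (j(n, C) = (-264 + n)*(C + (C*(1/41) + n/C)) = (-264 + n)*(C + (C/41 + n/C)) = (-264 + n)*(42*C/41 + n/C))
94631/j(-315, Y(18, -16)) = 94631/((((-315)² - 264*(-315) + (12/7)²*(-11088 + 42*(-315))/41)/(12/7))) = 94631/((7*(99225 + 83160 + (1/41)*(144/49)*(-11088 - 13230))/12)) = 94631/((7*(99225 + 83160 + (1/41)*(144/49)*(-24318))/12)) = 94631/((7*(99225 + 83160 - 500256/287)/12)) = 94631/(((7/12)*(51844239/287))) = 94631/(17281413/164) = 94631*(164/17281413) = 15519484/17281413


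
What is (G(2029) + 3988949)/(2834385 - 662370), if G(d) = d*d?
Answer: 540386/144801 ≈ 3.7319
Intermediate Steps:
G(d) = d²
(G(2029) + 3988949)/(2834385 - 662370) = (2029² + 3988949)/(2834385 - 662370) = (4116841 + 3988949)/2172015 = 8105790*(1/2172015) = 540386/144801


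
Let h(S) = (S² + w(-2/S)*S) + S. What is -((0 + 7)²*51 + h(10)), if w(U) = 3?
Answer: -2639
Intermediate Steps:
h(S) = S² + 4*S (h(S) = (S² + 3*S) + S = S² + 4*S)
-((0 + 7)²*51 + h(10)) = -((0 + 7)²*51 + 10*(4 + 10)) = -(7²*51 + 10*14) = -(49*51 + 140) = -(2499 + 140) = -1*2639 = -2639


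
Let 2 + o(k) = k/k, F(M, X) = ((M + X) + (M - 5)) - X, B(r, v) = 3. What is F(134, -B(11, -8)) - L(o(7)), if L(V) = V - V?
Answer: 263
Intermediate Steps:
F(M, X) = -5 + 2*M (F(M, X) = ((M + X) + (-5 + M)) - X = (-5 + X + 2*M) - X = -5 + 2*M)
o(k) = -1 (o(k) = -2 + k/k = -2 + 1 = -1)
L(V) = 0
F(134, -B(11, -8)) - L(o(7)) = (-5 + 2*134) - 1*0 = (-5 + 268) + 0 = 263 + 0 = 263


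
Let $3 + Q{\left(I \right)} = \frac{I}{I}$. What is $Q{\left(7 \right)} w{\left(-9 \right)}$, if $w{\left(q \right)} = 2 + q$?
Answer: $14$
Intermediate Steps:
$Q{\left(I \right)} = -2$ ($Q{\left(I \right)} = -3 + \frac{I}{I} = -3 + 1 = -2$)
$Q{\left(7 \right)} w{\left(-9 \right)} = - 2 \left(2 - 9\right) = \left(-2\right) \left(-7\right) = 14$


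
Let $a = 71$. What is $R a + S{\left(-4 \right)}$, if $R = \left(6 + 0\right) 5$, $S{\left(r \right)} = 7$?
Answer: $2137$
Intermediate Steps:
$R = 30$ ($R = 6 \cdot 5 = 30$)
$R a + S{\left(-4 \right)} = 30 \cdot 71 + 7 = 2130 + 7 = 2137$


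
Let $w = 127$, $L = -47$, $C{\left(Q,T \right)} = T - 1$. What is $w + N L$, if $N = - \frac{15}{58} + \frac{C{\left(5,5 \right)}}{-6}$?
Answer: $\frac{29665}{174} \approx 170.49$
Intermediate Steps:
$C{\left(Q,T \right)} = -1 + T$
$N = - \frac{161}{174}$ ($N = - \frac{15}{58} + \frac{-1 + 5}{-6} = \left(-15\right) \frac{1}{58} + 4 \left(- \frac{1}{6}\right) = - \frac{15}{58} - \frac{2}{3} = - \frac{161}{174} \approx -0.92529$)
$w + N L = 127 - - \frac{7567}{174} = 127 + \frac{7567}{174} = \frac{29665}{174}$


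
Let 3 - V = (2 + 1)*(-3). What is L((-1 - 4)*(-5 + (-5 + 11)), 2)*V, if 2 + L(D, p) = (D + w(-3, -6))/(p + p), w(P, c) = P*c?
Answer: 15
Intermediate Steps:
L(D, p) = -2 + (18 + D)/(2*p) (L(D, p) = -2 + (D - 3*(-6))/(p + p) = -2 + (D + 18)/((2*p)) = -2 + (18 + D)*(1/(2*p)) = -2 + (18 + D)/(2*p))
V = 12 (V = 3 - (2 + 1)*(-3) = 3 - 3*(-3) = 3 - 1*(-9) = 3 + 9 = 12)
L((-1 - 4)*(-5 + (-5 + 11)), 2)*V = ((½)*(18 + (-1 - 4)*(-5 + (-5 + 11)) - 4*2)/2)*12 = ((½)*(½)*(18 - 5*(-5 + 6) - 8))*12 = ((½)*(½)*(18 - 5*1 - 8))*12 = ((½)*(½)*(18 - 5 - 8))*12 = ((½)*(½)*5)*12 = (5/4)*12 = 15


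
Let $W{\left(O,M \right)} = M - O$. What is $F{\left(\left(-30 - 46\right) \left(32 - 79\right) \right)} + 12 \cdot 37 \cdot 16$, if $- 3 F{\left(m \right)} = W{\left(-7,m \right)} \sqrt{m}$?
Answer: $7104 - 2386 \sqrt{893} \approx -64197.0$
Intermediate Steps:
$F{\left(m \right)} = - \frac{\sqrt{m} \left(7 + m\right)}{3}$ ($F{\left(m \right)} = - \frac{\left(m - -7\right) \sqrt{m}}{3} = - \frac{\left(m + 7\right) \sqrt{m}}{3} = - \frac{\left(7 + m\right) \sqrt{m}}{3} = - \frac{\sqrt{m} \left(7 + m\right)}{3}$)
$F{\left(\left(-30 - 46\right) \left(32 - 79\right) \right)} + 12 \cdot 37 \cdot 16 = \frac{\sqrt{\left(-30 - 46\right) \left(32 - 79\right)} \left(-7 - \left(-30 - 46\right) \left(32 - 79\right)\right)}{3} + 12 \cdot 37 \cdot 16 = \frac{\sqrt{\left(-76\right) \left(-47\right)} \left(-7 - \left(-76\right) \left(-47\right)\right)}{3} + 444 \cdot 16 = \frac{\sqrt{3572} \left(-7 - 3572\right)}{3} + 7104 = \frac{2 \sqrt{893} \left(-7 - 3572\right)}{3} + 7104 = \frac{1}{3} \cdot 2 \sqrt{893} \left(-3579\right) + 7104 = - 2386 \sqrt{893} + 7104 = 7104 - 2386 \sqrt{893}$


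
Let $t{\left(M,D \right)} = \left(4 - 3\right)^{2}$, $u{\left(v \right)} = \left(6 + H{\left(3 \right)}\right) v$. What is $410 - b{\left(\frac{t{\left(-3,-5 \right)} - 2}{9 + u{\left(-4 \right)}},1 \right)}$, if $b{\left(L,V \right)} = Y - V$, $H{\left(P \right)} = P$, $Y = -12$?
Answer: $423$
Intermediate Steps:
$u{\left(v \right)} = 9 v$ ($u{\left(v \right)} = \left(6 + 3\right) v = 9 v$)
$t{\left(M,D \right)} = 1$ ($t{\left(M,D \right)} = 1^{2} = 1$)
$b{\left(L,V \right)} = -12 - V$
$410 - b{\left(\frac{t{\left(-3,-5 \right)} - 2}{9 + u{\left(-4 \right)}},1 \right)} = 410 - \left(-12 - 1\right) = 410 - -13 = 410 + 13 = 423$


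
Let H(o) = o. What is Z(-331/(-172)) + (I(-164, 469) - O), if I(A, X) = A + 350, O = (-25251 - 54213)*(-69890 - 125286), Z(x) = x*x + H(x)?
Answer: -458832026534659/29584 ≈ -1.5509e+10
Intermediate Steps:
Z(x) = x + x² (Z(x) = x*x + x = x² + x = x + x²)
O = 15509465664 (O = -79464*(-195176) = 15509465664)
I(A, X) = 350 + A
Z(-331/(-172)) + (I(-164, 469) - O) = (-331/(-172))*(1 - 331/(-172)) + ((350 - 164) - 1*15509465664) = (-331*(-1/172))*(1 - 331*(-1/172)) + (186 - 15509465664) = 331*(1 + 331/172)/172 - 15509465478 = (331/172)*(503/172) - 15509465478 = 166493/29584 - 15509465478 = -458832026534659/29584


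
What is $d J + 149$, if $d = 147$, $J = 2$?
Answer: $443$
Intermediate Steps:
$d J + 149 = 147 \cdot 2 + 149 = 294 + 149 = 443$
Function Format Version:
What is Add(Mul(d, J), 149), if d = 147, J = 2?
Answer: 443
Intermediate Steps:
Add(Mul(d, J), 149) = Add(Mul(147, 2), 149) = Add(294, 149) = 443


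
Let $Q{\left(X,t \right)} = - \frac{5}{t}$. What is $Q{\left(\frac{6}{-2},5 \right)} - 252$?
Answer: $-253$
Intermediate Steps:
$Q{\left(\frac{6}{-2},5 \right)} - 252 = - \frac{5}{5} - 252 = \left(-5\right) \frac{1}{5} - 252 = -1 - 252 = -253$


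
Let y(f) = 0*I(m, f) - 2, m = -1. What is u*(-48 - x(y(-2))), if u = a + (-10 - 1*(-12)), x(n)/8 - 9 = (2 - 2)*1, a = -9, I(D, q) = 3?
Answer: 840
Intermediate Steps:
y(f) = -2 (y(f) = 0*3 - 2 = 0 - 2 = -2)
x(n) = 72 (x(n) = 72 + 8*((2 - 2)*1) = 72 + 8*(0*1) = 72 + 8*0 = 72 + 0 = 72)
u = -7 (u = -9 + (-10 - 1*(-12)) = -9 + (-10 + 12) = -9 + 2 = -7)
u*(-48 - x(y(-2))) = -7*(-48 - 1*72) = -7*(-48 - 72) = -7*(-120) = 840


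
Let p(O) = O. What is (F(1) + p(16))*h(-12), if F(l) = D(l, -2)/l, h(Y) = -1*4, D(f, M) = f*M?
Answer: -56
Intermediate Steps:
D(f, M) = M*f
h(Y) = -4
F(l) = -2 (F(l) = (-2*l)/l = -2)
(F(1) + p(16))*h(-12) = (-2 + 16)*(-4) = 14*(-4) = -56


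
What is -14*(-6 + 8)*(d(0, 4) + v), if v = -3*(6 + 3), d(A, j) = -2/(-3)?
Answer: 2212/3 ≈ 737.33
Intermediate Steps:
d(A, j) = ⅔ (d(A, j) = -2*(-⅓) = ⅔)
v = -27 (v = -3*9 = -27)
-14*(-6 + 8)*(d(0, 4) + v) = -14*(-6 + 8)*(⅔ - 27) = -28*(-79)/3 = -14*(-158/3) = 2212/3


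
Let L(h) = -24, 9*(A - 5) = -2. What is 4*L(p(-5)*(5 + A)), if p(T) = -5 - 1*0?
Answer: -96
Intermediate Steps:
p(T) = -5 (p(T) = -5 + 0 = -5)
A = 43/9 (A = 5 + (1/9)*(-2) = 5 - 2/9 = 43/9 ≈ 4.7778)
4*L(p(-5)*(5 + A)) = 4*(-24) = -96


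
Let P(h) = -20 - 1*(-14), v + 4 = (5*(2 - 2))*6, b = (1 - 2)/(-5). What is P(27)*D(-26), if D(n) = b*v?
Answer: 24/5 ≈ 4.8000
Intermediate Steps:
b = 1/5 (b = -1*(-1/5) = 1/5 ≈ 0.20000)
v = -4 (v = -4 + (5*(2 - 2))*6 = -4 + (5*0)*6 = -4 + 0*6 = -4 + 0 = -4)
P(h) = -6 (P(h) = -20 + 14 = -6)
D(n) = -4/5 (D(n) = (1/5)*(-4) = -4/5)
P(27)*D(-26) = -6*(-4/5) = 24/5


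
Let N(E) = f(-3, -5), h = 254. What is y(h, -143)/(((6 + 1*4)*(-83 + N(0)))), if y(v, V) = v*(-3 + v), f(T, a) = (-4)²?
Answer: -31877/335 ≈ -95.155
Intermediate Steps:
f(T, a) = 16
N(E) = 16
y(h, -143)/(((6 + 1*4)*(-83 + N(0)))) = (254*(-3 + 254))/(((6 + 1*4)*(-83 + 16))) = (254*251)/(((6 + 4)*(-67))) = 63754/((10*(-67))) = 63754/(-670) = 63754*(-1/670) = -31877/335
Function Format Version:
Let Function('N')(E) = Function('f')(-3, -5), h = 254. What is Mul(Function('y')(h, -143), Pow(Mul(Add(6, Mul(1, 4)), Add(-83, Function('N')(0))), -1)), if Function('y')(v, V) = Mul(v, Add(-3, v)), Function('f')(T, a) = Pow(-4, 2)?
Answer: Rational(-31877, 335) ≈ -95.155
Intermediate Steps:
Function('f')(T, a) = 16
Function('N')(E) = 16
Mul(Function('y')(h, -143), Pow(Mul(Add(6, Mul(1, 4)), Add(-83, Function('N')(0))), -1)) = Mul(Mul(254, Add(-3, 254)), Pow(Mul(Add(6, Mul(1, 4)), Add(-83, 16)), -1)) = Mul(Mul(254, 251), Pow(Mul(Add(6, 4), -67), -1)) = Mul(63754, Pow(Mul(10, -67), -1)) = Mul(63754, Pow(-670, -1)) = Mul(63754, Rational(-1, 670)) = Rational(-31877, 335)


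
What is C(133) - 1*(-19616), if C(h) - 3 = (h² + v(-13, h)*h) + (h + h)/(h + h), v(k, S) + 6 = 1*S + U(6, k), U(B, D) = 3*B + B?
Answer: 57392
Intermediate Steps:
U(B, D) = 4*B
v(k, S) = 18 + S (v(k, S) = -6 + (1*S + 4*6) = -6 + (S + 24) = -6 + (24 + S) = 18 + S)
C(h) = 4 + h² + h*(18 + h) (C(h) = 3 + ((h² + (18 + h)*h) + (h + h)/(h + h)) = 3 + ((h² + h*(18 + h)) + (2*h)/((2*h))) = 3 + ((h² + h*(18 + h)) + (2*h)*(1/(2*h))) = 3 + ((h² + h*(18 + h)) + 1) = 3 + (1 + h² + h*(18 + h)) = 4 + h² + h*(18 + h))
C(133) - 1*(-19616) = (4 + 133² + 133*(18 + 133)) - 1*(-19616) = (4 + 17689 + 133*151) + 19616 = (4 + 17689 + 20083) + 19616 = 37776 + 19616 = 57392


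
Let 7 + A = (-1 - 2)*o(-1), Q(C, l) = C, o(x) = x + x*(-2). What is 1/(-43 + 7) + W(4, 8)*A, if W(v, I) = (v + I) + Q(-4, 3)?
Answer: -2881/36 ≈ -80.028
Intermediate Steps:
o(x) = -x (o(x) = x - 2*x = -x)
A = -10 (A = -7 + (-1 - 2)*(-1*(-1)) = -7 - 3*1 = -7 - 3 = -10)
W(v, I) = -4 + I + v (W(v, I) = (v + I) - 4 = (I + v) - 4 = -4 + I + v)
1/(-43 + 7) + W(4, 8)*A = 1/(-43 + 7) + (-4 + 8 + 4)*(-10) = 1/(-36) + 8*(-10) = -1/36 - 80 = -2881/36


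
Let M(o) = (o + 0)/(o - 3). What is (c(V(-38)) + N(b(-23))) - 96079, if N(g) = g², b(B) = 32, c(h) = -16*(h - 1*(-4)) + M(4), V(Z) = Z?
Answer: -94507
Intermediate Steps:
M(o) = o/(-3 + o)
c(h) = -60 - 16*h (c(h) = -16*(h - 1*(-4)) + 4/(-3 + 4) = -16*(h + 4) + 4/1 = -16*(4 + h) + 4*1 = (-64 - 16*h) + 4 = -60 - 16*h)
(c(V(-38)) + N(b(-23))) - 96079 = ((-60 - 16*(-38)) + 32²) - 96079 = ((-60 + 608) + 1024) - 96079 = (548 + 1024) - 96079 = 1572 - 96079 = -94507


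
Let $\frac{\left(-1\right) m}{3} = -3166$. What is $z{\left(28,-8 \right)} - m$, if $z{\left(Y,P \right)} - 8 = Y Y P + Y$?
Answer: $-15734$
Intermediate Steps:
$m = 9498$ ($m = \left(-3\right) \left(-3166\right) = 9498$)
$z{\left(Y,P \right)} = 8 + Y + P Y^{2}$ ($z{\left(Y,P \right)} = 8 + \left(Y Y P + Y\right) = 8 + \left(Y^{2} P + Y\right) = 8 + \left(P Y^{2} + Y\right) = 8 + \left(Y + P Y^{2}\right) = 8 + Y + P Y^{2}$)
$z{\left(28,-8 \right)} - m = \left(8 + 28 - 8 \cdot 28^{2}\right) - 9498 = \left(8 + 28 - 6272\right) - 9498 = -6236 - 9498 = -15734$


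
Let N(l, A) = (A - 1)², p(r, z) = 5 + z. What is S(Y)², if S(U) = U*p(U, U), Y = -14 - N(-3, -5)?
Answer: 5062500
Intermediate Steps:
N(l, A) = (-1 + A)²
Y = -50 (Y = -14 - (-1 - 5)² = -14 - 1*(-6)² = -14 - 1*36 = -14 - 36 = -50)
S(U) = U*(5 + U)
S(Y)² = (-50*(5 - 50))² = (-50*(-45))² = 2250² = 5062500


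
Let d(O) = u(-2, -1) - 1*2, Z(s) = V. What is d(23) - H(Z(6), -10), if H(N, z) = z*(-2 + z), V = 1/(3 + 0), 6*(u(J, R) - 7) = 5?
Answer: -685/6 ≈ -114.17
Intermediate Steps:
u(J, R) = 47/6 (u(J, R) = 7 + (1/6)*5 = 7 + 5/6 = 47/6)
V = 1/3 ≈ 0.33333
Z(s) = 1/3
d(O) = 35/6 (d(O) = 47/6 - 1*2 = 47/6 - 2 = 35/6)
d(23) - H(Z(6), -10) = 35/6 - (-10)*(-2 - 10) = 35/6 - (-10)*(-12) = 35/6 - 1*120 = 35/6 - 120 = -685/6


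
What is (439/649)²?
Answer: 192721/421201 ≈ 0.45755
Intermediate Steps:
(439/649)² = 192721/421201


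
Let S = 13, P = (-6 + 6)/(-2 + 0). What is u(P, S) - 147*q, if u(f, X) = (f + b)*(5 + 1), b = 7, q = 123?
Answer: -18039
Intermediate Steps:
P = 0 (P = 0/(-2) = 0*(-1/2) = 0)
u(f, X) = 42 + 6*f (u(f, X) = (f + 7)*(5 + 1) = (7 + f)*6 = 42 + 6*f)
u(P, S) - 147*q = (42 + 6*0) - 147*123 = (42 + 0) - 18081 = 42 - 18081 = -18039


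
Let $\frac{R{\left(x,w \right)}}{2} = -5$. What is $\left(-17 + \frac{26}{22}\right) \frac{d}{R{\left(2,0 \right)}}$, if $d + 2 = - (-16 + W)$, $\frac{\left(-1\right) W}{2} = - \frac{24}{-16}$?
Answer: $\frac{1479}{55} \approx 26.891$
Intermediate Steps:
$W = -3$ ($W = - 2 \left(- \frac{24}{-16}\right) = - 2 \left(\left(-24\right) \left(- \frac{1}{16}\right)\right) = \left(-2\right) \frac{3}{2} = -3$)
$R{\left(x,w \right)} = -10$ ($R{\left(x,w \right)} = 2 \left(-5\right) = -10$)
$d = 17$ ($d = -2 - \left(-16 - 3\right) = -2 - -19 = -2 + 19 = 17$)
$\left(-17 + \frac{26}{22}\right) \frac{d}{R{\left(2,0 \right)}} = \left(-17 + \frac{26}{22}\right) \frac{17}{-10} = \left(-17 + 26 \cdot \frac{1}{22}\right) 17 \left(- \frac{1}{10}\right) = \left(-17 + \frac{13}{11}\right) \left(- \frac{17}{10}\right) = \left(- \frac{174}{11}\right) \left(- \frac{17}{10}\right) = \frac{1479}{55}$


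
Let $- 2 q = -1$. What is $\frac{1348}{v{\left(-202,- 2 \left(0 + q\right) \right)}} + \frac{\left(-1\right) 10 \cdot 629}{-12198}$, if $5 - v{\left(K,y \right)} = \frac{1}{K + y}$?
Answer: $\frac{418037519}{1549146} \approx 269.85$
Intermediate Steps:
$q = \frac{1}{2}$ ($q = \left(- \frac{1}{2}\right) \left(-1\right) = \frac{1}{2} \approx 0.5$)
$v{\left(K,y \right)} = 5 - \frac{1}{K + y}$
$\frac{1348}{v{\left(-202,- 2 \left(0 + q\right) \right)}} + \frac{\left(-1\right) 10 \cdot 629}{-12198} = \frac{1348}{\frac{1}{-202 - 2 \left(0 + \frac{1}{2}\right)} \left(-1 + 5 \left(-202\right) + 5 \left(- 2 \left(0 + \frac{1}{2}\right)\right)\right)} + \frac{\left(-1\right) 10 \cdot 629}{-12198} = \frac{1348}{\frac{1}{-202 - 1} \left(-1 - 1010 + 5 \left(\left(-2\right) \frac{1}{2}\right)\right)} + \left(-1\right) 6290 \left(- \frac{1}{12198}\right) = \frac{1348}{\frac{1}{-202 - 1} \left(-1 - 1010 + 5 \left(-1\right)\right)} - - \frac{3145}{6099} = \frac{1348}{\frac{1}{-203} \left(-1 - 1010 - 5\right)} + \frac{3145}{6099} = \frac{1348}{\left(- \frac{1}{203}\right) \left(-1016\right)} + \frac{3145}{6099} = \frac{1348}{\frac{1016}{203}} + \frac{3145}{6099} = 1348 \cdot \frac{203}{1016} + \frac{3145}{6099} = \frac{68411}{254} + \frac{3145}{6099} = \frac{418037519}{1549146}$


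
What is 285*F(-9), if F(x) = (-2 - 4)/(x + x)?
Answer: 95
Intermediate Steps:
F(x) = -3/x (F(x) = -6*1/(2*x) = -3/x)
285*F(-9) = 285*(-3/(-9)) = 285*(-3*(-⅑)) = 285*(⅓) = 95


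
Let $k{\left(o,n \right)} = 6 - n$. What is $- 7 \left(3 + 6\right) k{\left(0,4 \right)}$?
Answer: $-126$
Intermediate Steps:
$- 7 \left(3 + 6\right) k{\left(0,4 \right)} = - 7 \left(3 + 6\right) \left(6 - 4\right) = \left(-7\right) 9 \left(6 - 4\right) = \left(-63\right) 2 = -126$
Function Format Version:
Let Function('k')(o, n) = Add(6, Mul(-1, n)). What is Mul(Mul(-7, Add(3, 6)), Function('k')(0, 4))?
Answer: -126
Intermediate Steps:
Mul(Mul(-7, Add(3, 6)), Function('k')(0, 4)) = Mul(Mul(-7, Add(3, 6)), Add(6, Mul(-1, 4))) = Mul(Mul(-7, 9), Add(6, -4)) = Mul(-63, 2) = -126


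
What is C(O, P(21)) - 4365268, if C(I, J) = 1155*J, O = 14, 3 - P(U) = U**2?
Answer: -4871158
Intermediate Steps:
P(U) = 3 - U**2
C(O, P(21)) - 4365268 = 1155*(3 - 1*21**2) - 4365268 = 1155*(3 - 1*441) - 4365268 = 1155*(3 - 441) - 4365268 = 1155*(-438) - 4365268 = -505890 - 4365268 = -4871158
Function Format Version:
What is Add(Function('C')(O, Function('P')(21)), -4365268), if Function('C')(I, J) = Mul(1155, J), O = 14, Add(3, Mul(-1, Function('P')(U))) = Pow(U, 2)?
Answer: -4871158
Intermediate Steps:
Function('P')(U) = Add(3, Mul(-1, Pow(U, 2)))
Add(Function('C')(O, Function('P')(21)), -4365268) = Add(Mul(1155, Add(3, Mul(-1, Pow(21, 2)))), -4365268) = Add(Mul(1155, Add(3, Mul(-1, 441))), -4365268) = Add(Mul(1155, Add(3, -441)), -4365268) = Add(Mul(1155, -438), -4365268) = Add(-505890, -4365268) = -4871158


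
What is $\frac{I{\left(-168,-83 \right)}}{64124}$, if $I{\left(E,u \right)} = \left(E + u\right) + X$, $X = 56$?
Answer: $- \frac{195}{64124} \approx -0.003041$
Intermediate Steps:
$I{\left(E,u \right)} = 56 + E + u$ ($I{\left(E,u \right)} = \left(E + u\right) + 56 = 56 + E + u$)
$\frac{I{\left(-168,-83 \right)}}{64124} = \frac{56 - 168 - 83}{64124} = \left(-195\right) \frac{1}{64124} = - \frac{195}{64124}$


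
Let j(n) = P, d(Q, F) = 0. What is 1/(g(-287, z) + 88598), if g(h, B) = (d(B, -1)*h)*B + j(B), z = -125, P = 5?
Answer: 1/88603 ≈ 1.1286e-5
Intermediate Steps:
j(n) = 5
g(h, B) = 5 (g(h, B) = (0*h)*B + 5 = 0*B + 5 = 0 + 5 = 5)
1/(g(-287, z) + 88598) = 1/(5 + 88598) = 1/88603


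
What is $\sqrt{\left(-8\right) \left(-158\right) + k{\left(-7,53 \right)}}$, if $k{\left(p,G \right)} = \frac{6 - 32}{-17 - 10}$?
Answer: $\frac{\sqrt{102462}}{9} \approx 35.566$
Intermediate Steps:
$k{\left(p,G \right)} = \frac{26}{27}$ ($k{\left(p,G \right)} = - \frac{26}{-27} = \left(-26\right) \left(- \frac{1}{27}\right) = \frac{26}{27}$)
$\sqrt{\left(-8\right) \left(-158\right) + k{\left(-7,53 \right)}} = \sqrt{\left(-8\right) \left(-158\right) + \frac{26}{27}} = \sqrt{1264 + \frac{26}{27}} = \sqrt{\frac{34154}{27}} = \frac{\sqrt{102462}}{9}$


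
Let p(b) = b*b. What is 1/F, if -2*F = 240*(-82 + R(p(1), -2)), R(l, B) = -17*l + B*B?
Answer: 1/11400 ≈ 8.7719e-5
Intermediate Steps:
p(b) = b²
R(l, B) = B² - 17*l (R(l, B) = -17*l + B² = B² - 17*l)
F = 11400 (F = -120*(-82 + ((-2)² - 17*1²)) = -120*(-82 + (4 - 17*1)) = -120*(-82 + (4 - 17)) = -120*(-82 - 13) = -120*(-95) = -½*(-22800) = 11400)
1/F = 1/11400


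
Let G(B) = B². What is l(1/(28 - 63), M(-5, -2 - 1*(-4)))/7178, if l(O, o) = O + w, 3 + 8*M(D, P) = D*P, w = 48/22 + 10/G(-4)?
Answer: 8557/22108240 ≈ 0.00038705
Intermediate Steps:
w = 247/88 (w = 48/22 + 10/((-4)²) = 48*(1/22) + 10/16 = 24/11 + 10*(1/16) = 24/11 + 5/8 = 247/88 ≈ 2.8068)
M(D, P) = -3/8 + D*P/8 (M(D, P) = -3/8 + (D*P)/8 = -3/8 + D*P/8)
l(O, o) = 247/88 + O (l(O, o) = O + 247/88 = 247/88 + O)
l(1/(28 - 63), M(-5, -2 - 1*(-4)))/7178 = (247/88 + 1/(28 - 63))/7178 = (247/88 + 1/(-35))*(1/7178) = (247/88 - 1/35)*(1/7178) = (8557/3080)*(1/7178) = 8557/22108240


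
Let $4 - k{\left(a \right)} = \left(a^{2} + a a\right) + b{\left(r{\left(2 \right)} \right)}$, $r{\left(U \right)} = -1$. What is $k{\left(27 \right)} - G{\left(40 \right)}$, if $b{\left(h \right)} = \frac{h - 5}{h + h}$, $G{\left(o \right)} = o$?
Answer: $-1497$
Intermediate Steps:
$b{\left(h \right)} = \frac{-5 + h}{2 h}$
$k{\left(a \right)} = 1 - 2 a^{2}$ ($k{\left(a \right)} = 4 - \left(\left(a^{2} + a a\right) + \frac{-5 - 1}{2 \left(-1\right)}\right) = 4 - \left(\left(a^{2} + a^{2}\right) + \frac{1}{2} \left(-1\right) \left(-6\right)\right) = 4 - \left(2 a^{2} + 3\right) = 4 - \left(3 + 2 a^{2}\right) = 1 - 2 a^{2}$)
$k{\left(27 \right)} - G{\left(40 \right)} = \left(1 - 2 \cdot 27^{2}\right) - 40 = \left(1 - 1458\right) - 40 = -1457 - 40 = -1497$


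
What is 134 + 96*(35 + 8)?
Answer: 4262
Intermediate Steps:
134 + 96*(35 + 8) = 134 + 96*43 = 134 + 4128 = 4262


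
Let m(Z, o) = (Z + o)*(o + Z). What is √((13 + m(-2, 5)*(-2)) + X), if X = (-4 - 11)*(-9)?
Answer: √130 ≈ 11.402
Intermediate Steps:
m(Z, o) = (Z + o)² (m(Z, o) = (Z + o)*(Z + o) = (Z + o)²)
X = 135 (X = -15*(-9) = 135)
√((13 + m(-2, 5)*(-2)) + X) = √((13 + (-2 + 5)²*(-2)) + 135) = √((13 + 3²*(-2)) + 135) = √((13 + 9*(-2)) + 135) = √((13 - 18) + 135) = √(-5 + 135) = √130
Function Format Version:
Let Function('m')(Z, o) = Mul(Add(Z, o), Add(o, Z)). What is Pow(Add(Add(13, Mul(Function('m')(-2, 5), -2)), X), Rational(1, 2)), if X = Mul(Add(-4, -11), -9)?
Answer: Pow(130, Rational(1, 2)) ≈ 11.402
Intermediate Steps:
Function('m')(Z, o) = Pow(Add(Z, o), 2) (Function('m')(Z, o) = Mul(Add(Z, o), Add(Z, o)) = Pow(Add(Z, o), 2))
X = 135 (X = Mul(-15, -9) = 135)
Pow(Add(Add(13, Mul(Function('m')(-2, 5), -2)), X), Rational(1, 2)) = Pow(Add(Add(13, Mul(Pow(Add(-2, 5), 2), -2)), 135), Rational(1, 2)) = Pow(Add(Add(13, Mul(Pow(3, 2), -2)), 135), Rational(1, 2)) = Pow(Add(Add(13, Mul(9, -2)), 135), Rational(1, 2)) = Pow(Add(Add(13, -18), 135), Rational(1, 2)) = Pow(Add(-5, 135), Rational(1, 2)) = Pow(130, Rational(1, 2))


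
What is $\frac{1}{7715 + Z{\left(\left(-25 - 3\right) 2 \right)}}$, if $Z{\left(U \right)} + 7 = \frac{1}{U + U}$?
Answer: $\frac{112}{863295} \approx 0.00012974$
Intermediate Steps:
$Z{\left(U \right)} = -7 + \frac{1}{2 U}$ ($Z{\left(U \right)} = -7 + \frac{1}{U + U} = -7 + \frac{1}{2 U}$)
$\frac{1}{7715 + Z{\left(\left(-25 - 3\right) 2 \right)}} = \frac{1}{7715 - \left(7 - \frac{1}{2 \left(-25 - 3\right) 2}\right)} = \frac{1}{7715 - \left(7 - \frac{1}{2 \left(\left(-28\right) 2\right)}\right)} = \frac{1}{7715 - \left(7 - \frac{1}{2 \left(-56\right)}\right)} = \frac{1}{7715 + \left(-7 + \frac{1}{2} \left(- \frac{1}{56}\right)\right)} = \frac{1}{7715 - \frac{785}{112}} = \frac{1}{\frac{863295}{112}} = \frac{112}{863295}$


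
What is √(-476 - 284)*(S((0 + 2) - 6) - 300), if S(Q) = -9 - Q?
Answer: -610*I*√190 ≈ -8408.3*I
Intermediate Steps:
√(-476 - 284)*(S((0 + 2) - 6) - 300) = √(-476 - 284)*((-9 - ((0 + 2) - 6)) - 300) = √(-760)*((-9 - (2 - 6)) - 300) = (2*I*√190)*((-9 - 1*(-4)) - 300) = (2*I*√190)*((-9 + 4) - 300) = (2*I*√190)*(-5 - 300) = (2*I*√190)*(-305) = -610*I*√190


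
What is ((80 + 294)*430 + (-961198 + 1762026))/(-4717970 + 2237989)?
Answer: -961648/2479981 ≈ -0.38776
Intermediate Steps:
((80 + 294)*430 + (-961198 + 1762026))/(-4717970 + 2237989) = (374*430 + 800828)/(-2479981) = (160820 + 800828)*(-1/2479981) = 961648*(-1/2479981) = -961648/2479981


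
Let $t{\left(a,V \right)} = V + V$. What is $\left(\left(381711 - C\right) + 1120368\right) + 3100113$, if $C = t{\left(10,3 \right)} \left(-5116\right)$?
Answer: $4632888$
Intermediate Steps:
$t{\left(a,V \right)} = 2 V$
$C = -30696$ ($C = 2 \cdot 3 \left(-5116\right) = 6 \left(-5116\right) = -30696$)
$\left(\left(381711 - C\right) + 1120368\right) + 3100113 = \left(\left(381711 - -30696\right) + 1120368\right) + 3100113 = \left(\left(381711 + 30696\right) + 1120368\right) + 3100113 = \left(412407 + 1120368\right) + 3100113 = 1532775 + 3100113 = 4632888$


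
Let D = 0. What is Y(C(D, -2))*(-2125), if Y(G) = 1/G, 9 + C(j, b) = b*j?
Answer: 2125/9 ≈ 236.11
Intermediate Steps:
C(j, b) = -9 + b*j
Y(G) = 1/G
Y(C(D, -2))*(-2125) = -2125/(-9 - 2*0) = -2125/(-9 + 0) = -2125/(-9) = -⅑*(-2125) = 2125/9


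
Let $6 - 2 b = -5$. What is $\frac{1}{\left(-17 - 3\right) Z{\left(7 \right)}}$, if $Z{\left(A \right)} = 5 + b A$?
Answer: $- \frac{1}{870} \approx -0.0011494$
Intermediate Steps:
$b = \frac{11}{2}$ ($b = 3 - - \frac{5}{2} = 3 + \frac{5}{2} = \frac{11}{2} \approx 5.5$)
$Z{\left(A \right)} = 5 + \frac{11 A}{2}$
$\frac{1}{\left(-17 - 3\right) Z{\left(7 \right)}} = \frac{1}{\left(-17 - 3\right) \left(5 + \frac{11}{2} \cdot 7\right)} = \frac{1}{\left(-20\right) \left(5 + \frac{77}{2}\right)} = \frac{1}{\left(-20\right) \frac{87}{2}} = \frac{1}{-870} = - \frac{1}{870}$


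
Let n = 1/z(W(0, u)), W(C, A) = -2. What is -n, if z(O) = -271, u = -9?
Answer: 1/271 ≈ 0.0036900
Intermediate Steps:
n = -1/271 (n = 1/(-271) = -1/271 ≈ -0.0036900)
-n = -1*(-1/271) = 1/271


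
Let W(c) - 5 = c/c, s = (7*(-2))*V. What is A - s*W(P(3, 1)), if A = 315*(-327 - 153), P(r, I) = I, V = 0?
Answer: -151200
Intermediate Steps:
A = -151200 (A = 315*(-480) = -151200)
s = 0 (s = (7*(-2))*0 = -14*0 = 0)
W(c) = 6 (W(c) = 5 + c/c = 5 + 1 = 6)
A - s*W(P(3, 1)) = -151200 - 0*6 = -151200 - 1*0 = -151200 + 0 = -151200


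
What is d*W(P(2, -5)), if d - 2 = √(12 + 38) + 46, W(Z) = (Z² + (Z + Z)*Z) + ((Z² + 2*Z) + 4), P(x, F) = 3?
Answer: 2208 + 230*√2 ≈ 2533.3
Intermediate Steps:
W(Z) = 4 + 2*Z + 4*Z² (W(Z) = (Z² + (2*Z)*Z) + (4 + Z² + 2*Z) = (Z² + 2*Z²) + (4 + Z² + 2*Z) = 3*Z² + (4 + Z² + 2*Z) = 4 + 2*Z + 4*Z²)
d = 48 + 5*√2 (d = 2 + (√(12 + 38) + 46) = 2 + (√50 + 46) = 2 + (5*√2 + 46) = 2 + (46 + 5*√2) = 48 + 5*√2 ≈ 55.071)
d*W(P(2, -5)) = (48 + 5*√2)*(4 + 2*3 + 4*3²) = (48 + 5*√2)*(4 + 6 + 4*9) = (48 + 5*√2)*(4 + 6 + 36) = (48 + 5*√2)*46 = 2208 + 230*√2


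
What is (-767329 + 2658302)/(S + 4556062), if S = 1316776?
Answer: 1890973/5872838 ≈ 0.32199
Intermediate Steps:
(-767329 + 2658302)/(S + 4556062) = (-767329 + 2658302)/(1316776 + 4556062) = 1890973/5872838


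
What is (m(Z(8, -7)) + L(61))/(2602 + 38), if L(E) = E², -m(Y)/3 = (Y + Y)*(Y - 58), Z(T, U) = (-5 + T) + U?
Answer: 203/240 ≈ 0.84583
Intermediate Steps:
Z(T, U) = -5 + T + U
m(Y) = -6*Y*(-58 + Y) (m(Y) = -3*(Y + Y)*(Y - 58) = -3*2*Y*(-58 + Y) = -6*Y*(-58 + Y))
(m(Z(8, -7)) + L(61))/(2602 + 38) = (6*(-5 + 8 - 7)*(58 - (-5 + 8 - 7)) + 61²)/(2602 + 38) = (6*(-4)*(58 - 1*(-4)) + 3721)/2640 = (6*(-4)*(58 + 4) + 3721)*(1/2640) = (6*(-4)*62 + 3721)*(1/2640) = (-1488 + 3721)*(1/2640) = 2233*(1/2640) = 203/240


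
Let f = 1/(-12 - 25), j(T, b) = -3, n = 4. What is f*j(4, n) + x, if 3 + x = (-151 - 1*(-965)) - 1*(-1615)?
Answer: 89765/37 ≈ 2426.1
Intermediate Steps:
f = -1/37 (f = 1/(-37) = -1/37 ≈ -0.027027)
x = 2426 (x = -3 + ((-151 - 1*(-965)) - 1*(-1615)) = -3 + ((-151 + 965) + 1615) = -3 + (814 + 1615) = -3 + 2429 = 2426)
f*j(4, n) + x = -1/37*(-3) + 2426 = 3/37 + 2426 = 89765/37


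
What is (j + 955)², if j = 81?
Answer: 1073296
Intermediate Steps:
(j + 955)² = (81 + 955)² = 1036² = 1073296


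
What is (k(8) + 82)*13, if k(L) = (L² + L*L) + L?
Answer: 2834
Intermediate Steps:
k(L) = L + 2*L² (k(L) = (L² + L²) + L = 2*L² + L = L + 2*L²)
(k(8) + 82)*13 = (8*(1 + 2*8) + 82)*13 = (8*(1 + 16) + 82)*13 = (8*17 + 82)*13 = (136 + 82)*13 = 218*13 = 2834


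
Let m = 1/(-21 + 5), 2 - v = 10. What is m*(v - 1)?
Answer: 9/16 ≈ 0.56250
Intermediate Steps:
v = -8 (v = 2 - 1*10 = 2 - 10 = -8)
m = -1/16 (m = 1/(-16) = -1/16 ≈ -0.062500)
m*(v - 1) = -(-8 - 1)/16 = -1/16*(-9) = 9/16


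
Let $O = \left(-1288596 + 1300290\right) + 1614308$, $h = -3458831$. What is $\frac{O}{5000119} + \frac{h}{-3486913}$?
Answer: $\frac{22964294112715}{17434979942647} \approx 1.3171$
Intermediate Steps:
$O = 1626002$ ($O = 11694 + 1614308 = 1626002$)
$\frac{O}{5000119} + \frac{h}{-3486913} = \frac{1626002}{5000119} - \frac{3458831}{-3486913} = 1626002 \cdot \frac{1}{5000119} - - \frac{3458831}{3486913} = \frac{1626002}{5000119} + \frac{3458831}{3486913} = \frac{22964294112715}{17434979942647}$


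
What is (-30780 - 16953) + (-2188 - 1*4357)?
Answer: -54278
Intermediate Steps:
(-30780 - 16953) + (-2188 - 1*4357) = -47733 + (-2188 - 4357) = -47733 - 6545 = -54278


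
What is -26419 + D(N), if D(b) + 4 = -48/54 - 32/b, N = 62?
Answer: -7372409/279 ≈ -26424.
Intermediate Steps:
D(b) = -44/9 - 32/b (D(b) = -4 + (-48/54 - 32/b) = -4 + (-48*1/54 - 32/b) = -4 + (-8/9 - 32/b) = -44/9 - 32/b)
-26419 + D(N) = -26419 + (-44/9 - 32/62) = -26419 + (-44/9 - 32*1/62) = -26419 + (-44/9 - 16/31) = -26419 - 1508/279 = -7372409/279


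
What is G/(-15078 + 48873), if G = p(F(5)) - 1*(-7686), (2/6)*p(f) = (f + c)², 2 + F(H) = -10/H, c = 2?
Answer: 2566/11265 ≈ 0.22779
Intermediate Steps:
F(H) = -2 - 10/H
p(f) = 3*(2 + f)² (p(f) = 3*(f + 2)² = 3*(2 + f)²)
G = 7698 (G = 3*(2 + (-2 - 10/5))² - 1*(-7686) = 3*(2 + (-2 - 10*⅕))² + 7686 = 3*(2 + (-2 - 2))² + 7686 = 3*(2 - 4)² + 7686 = 3*(-2)² + 7686 = 3*4 + 7686 = 12 + 7686 = 7698)
G/(-15078 + 48873) = 7698/(-15078 + 48873) = 7698/33795 = 7698*(1/33795) = 2566/11265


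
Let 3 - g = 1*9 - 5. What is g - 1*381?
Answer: -382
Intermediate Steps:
g = -1 (g = 3 - (1*9 - 5) = 3 - (9 - 5) = 3 - 1*4 = 3 - 4 = -1)
g - 1*381 = -1 - 1*381 = -1 - 381 = -382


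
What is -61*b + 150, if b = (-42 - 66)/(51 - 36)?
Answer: 2946/5 ≈ 589.20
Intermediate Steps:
b = -36/5 (b = -108/15 = -108*1/15 = -36/5 ≈ -7.2000)
-61*b + 150 = -61*(-36/5) + 150 = 2196/5 + 150 = 2946/5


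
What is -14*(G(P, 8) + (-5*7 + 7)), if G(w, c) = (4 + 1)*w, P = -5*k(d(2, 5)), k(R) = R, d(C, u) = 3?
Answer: 1442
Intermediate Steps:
P = -15 (P = -5*3 = -15)
G(w, c) = 5*w
-14*(G(P, 8) + (-5*7 + 7)) = -14*(5*(-15) + (-5*7 + 7)) = -14*(-75 + (-35 + 7)) = -14*(-75 - 28) = -14*(-103) = 1442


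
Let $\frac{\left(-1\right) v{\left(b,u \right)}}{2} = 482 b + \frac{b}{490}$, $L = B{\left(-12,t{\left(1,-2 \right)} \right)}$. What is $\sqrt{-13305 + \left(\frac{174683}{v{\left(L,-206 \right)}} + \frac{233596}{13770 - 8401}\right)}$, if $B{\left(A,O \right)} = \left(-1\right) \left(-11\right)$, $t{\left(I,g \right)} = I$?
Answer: $\frac{i \sqrt{21350509343830239972126}}{1268055789} \approx 115.23 i$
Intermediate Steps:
$B{\left(A,O \right)} = 11$
$L = 11$
$v{\left(b,u \right)} = - \frac{236181 b}{245}$ ($v{\left(b,u \right)} = - 2 \left(482 b + \frac{b}{490}\right) = - 2 \frac{236181 b}{490} = - \frac{236181 b}{245}$)
$\sqrt{-13305 + \left(\frac{174683}{v{\left(L,-206 \right)}} + \frac{233596}{13770 - 8401}\right)} = \sqrt{-13305 + \left(\frac{174683}{\left(- \frac{236181}{245}\right) 11} + \frac{233596}{13770 - 8401}\right)} = \sqrt{-13305 + \left(\frac{174683}{- \frac{2597991}{245}} + \frac{233596}{13770 - 8401}\right)} = \sqrt{-13305 + \left(174683 \left(- \frac{245}{2597991}\right) + \frac{233596}{5369}\right)} = \sqrt{-13305 + \left(- \frac{42797335}{2597991} + 233596 \cdot \frac{1}{5369}\right)} = \sqrt{-13305 + \left(- \frac{42797335}{2597991} + \frac{233596}{5369}\right)} = \sqrt{-13305 + \frac{377101414021}{13948613679}} = \sqrt{- \frac{185209203585074}{13948613679}} = \frac{i \sqrt{21350509343830239972126}}{1268055789}$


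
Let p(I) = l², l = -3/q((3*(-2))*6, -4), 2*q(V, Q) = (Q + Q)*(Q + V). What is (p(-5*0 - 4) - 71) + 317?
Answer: 6297609/25600 ≈ 246.00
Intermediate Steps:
q(V, Q) = Q*(Q + V) (q(V, Q) = ((Q + Q)*(Q + V))/2 = ((2*Q)*(Q + V))/2 = (2*Q*(Q + V))/2 = Q*(Q + V))
l = -3/160 (l = -3*(-1/(4*(-4 + (3*(-2))*6))) = -3*(-1/(4*(-4 - 6*6))) = -3*(-1/(4*(-4 - 36))) = -3/((-4*(-40))) = -3/160 ≈ -0.018750)
p(I) = 9/25600 (p(I) = (-3/160)² = 9/25600)
(p(-5*0 - 4) - 71) + 317 = (9/25600 - 71) + 317 = -1817591/25600 + 317 = 6297609/25600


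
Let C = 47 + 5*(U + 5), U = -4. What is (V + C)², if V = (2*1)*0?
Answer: 2704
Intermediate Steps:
V = 0 (V = 2*0 = 0)
C = 52 (C = 47 + 5*(-4 + 5) = 47 + 5*1 = 47 + 5 = 52)
(V + C)² = (0 + 52)² = 52² = 2704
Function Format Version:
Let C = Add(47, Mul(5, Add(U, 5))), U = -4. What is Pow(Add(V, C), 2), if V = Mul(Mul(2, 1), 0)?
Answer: 2704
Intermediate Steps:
V = 0 (V = Mul(2, 0) = 0)
C = 52 (C = Add(47, Mul(5, Add(-4, 5))) = Add(47, Mul(5, 1)) = Add(47, 5) = 52)
Pow(Add(V, C), 2) = Pow(Add(0, 52), 2) = Pow(52, 2) = 2704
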